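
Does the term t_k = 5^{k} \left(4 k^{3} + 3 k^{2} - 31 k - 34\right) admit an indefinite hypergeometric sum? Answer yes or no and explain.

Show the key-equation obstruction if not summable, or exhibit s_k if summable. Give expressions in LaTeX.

The ratio is 5*(4*k**3 + 15*k**2 - 13*k - 58)/(4*k**3 + 3*k**2 - 31*k - 34).
So A=5 and B=1, with C=k**3 + 3*k**2/4 - 31*k/4 - 17/2.
Solve (5)·f(k+1) − (1)·f(k) = k**3 + 3*k**2/4 - 31*k/4 - 17/2.
d = 3 from the (0,0,3) case.
Match coefficients ⇒ f(k) = (k**3 - 3*k**2 - 4*k - 1)/4.
So s_k = (B(k−1)f/C)·t_k = ((k**3 - 3*k**2 - 4*k - 1)/(4*k**3 + 3*k**2 - 31*k - 34))·t_k = 5**k*(k**3 - 3*k**2 - 4*k - 1).
s_(k+1) − s_k = 5**k*(4*k**3 + 3*k**2 - 31*k - 34) = t_k.

Yes. s_k = 5^{k} \left(k^{3} - 3 k^{2} - 4 k - 1\right).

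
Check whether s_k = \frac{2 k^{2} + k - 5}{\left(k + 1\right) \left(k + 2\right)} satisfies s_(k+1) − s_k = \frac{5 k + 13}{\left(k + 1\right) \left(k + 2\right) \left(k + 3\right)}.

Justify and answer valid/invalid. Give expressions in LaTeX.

valid; difference matches t_k

s_(k+1) = (k + 2*(k + 1)**2 - 4)/((k + 2)*(k + 3))
s_(k+1) − s_k = (5*k + 13)/(k**3 + 6*k**2 + 11*k + 6)
(s_(k+1) − s_k) − t_k = 0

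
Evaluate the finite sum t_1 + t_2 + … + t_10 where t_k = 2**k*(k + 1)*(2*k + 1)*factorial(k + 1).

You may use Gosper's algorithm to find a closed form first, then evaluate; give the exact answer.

The ratio is (k + 2)**2*(4*k + 6)/((k + 1)*(2*k + 1)).
A = 2*k + 4, B = 1, C = k**2 + 3*k/2 + 1/2.
Key eq: (2*k + 4)·f(k+1) = (1)·f(k) + (k**2 + 3*k/2 + 1/2).
d = 1 from the (1,0,2) case.
Solve for f: f(k) = (k - 1)/2 (degree 1 ≤ 1).
R(k) = B(k−1)·f(k)/C(k) = (k - 1)/((k + 1)*(2*k + 1)); s_k = R·t_k = 2**k*(k - 1)*factorial(k + 1).
Check: Δs_k = 2**k*(k + 1)*(2*k + 1)*factorial(k + 1). ✓
Σ_(k=1)^(10) t_k = s_(11) − s_(1) = 9809952768000 − (0) = 9809952768000.

Σ = 9809952768000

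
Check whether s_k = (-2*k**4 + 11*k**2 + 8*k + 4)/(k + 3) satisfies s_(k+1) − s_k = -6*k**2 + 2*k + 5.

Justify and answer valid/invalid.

s_(k+1) = (8*k - 2*(k + 1)**4 + 11*(k + 1)**2 + 12)/(k + 4)
s_(k+1) − s_k = (-6*k**4 - 36*k**3 - 33*k**2 + 51*k + 47)/(k**2 + 7*k + 12)
(s_(k+1) − s_k) − t_k = (4*k**3 + 20*k**2 - 8*k - 13)/(k**2 + 7*k + 12)

Invalid: residual (4*k**3 + 20*k**2 - 8*k - 13)/(k**2 + 7*k + 12) ≠ 0.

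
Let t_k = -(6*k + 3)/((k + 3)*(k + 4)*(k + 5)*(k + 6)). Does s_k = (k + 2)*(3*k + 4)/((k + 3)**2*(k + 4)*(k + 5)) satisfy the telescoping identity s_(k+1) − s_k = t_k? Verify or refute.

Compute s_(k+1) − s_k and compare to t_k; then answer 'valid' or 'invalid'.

s_(k+1) = (k + 3)*(3*k + 7)/((k + 4)**2*(k + 5)*(k + 6))
s_(k+1) − s_k = (-(k + 2)*(k + 4)*(k + 6)*(3*k + 4) + (k + 3)**3*(3*k + 7))/((k + 3)**2*(k + 4)**2*(k + 5)*(k + 6))
(s_(k+1) − s_k) − t_k = (9*k**2 + 43*k + 33)/(k**6 + 25*k**5 + 257*k**4 + 1391*k**3 + 4182*k**2 + 6624*k + 4320)

Invalid: residual (9*k**2 + 43*k + 33)/(k**6 + 25*k**5 + 257*k**4 + 1391*k**3 + 4182*k**2 + 6624*k + 4320) ≠ 0.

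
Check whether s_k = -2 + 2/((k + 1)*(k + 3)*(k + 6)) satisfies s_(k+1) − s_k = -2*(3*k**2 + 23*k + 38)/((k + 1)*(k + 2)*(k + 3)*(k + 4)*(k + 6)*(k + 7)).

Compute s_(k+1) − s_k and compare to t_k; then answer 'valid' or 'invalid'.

s_(k+1) = -2 + 2/((k + 2)*(k + 4)*(k + 7))
s_(k+1) − s_k = 2/((k + 2)*(k + 4)*(k + 7)) - 2/((k + 1)*(k + 3)*(k + 6))
(s_(k+1) − s_k) − t_k = 0

Valid: the claim telescopes to t_k.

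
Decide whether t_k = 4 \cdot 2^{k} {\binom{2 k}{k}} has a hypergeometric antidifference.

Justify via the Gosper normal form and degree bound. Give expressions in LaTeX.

No. Not Gosper-summable.

Step 1: r(k) = 4*(2*k + 1)/(k + 1).
Gosper form: A/B · C(k+1)/C(k) with A=8*k + 4, B=k + 1, C=1.
Set up (8*k + 4)·f(k+1) − (k)·f(k) − (1) = 0.
From deg A=1, deg B=1, deg C=0: d=-1.
Negative degree bound (-1): no f exists, t_k not Gosper-summable.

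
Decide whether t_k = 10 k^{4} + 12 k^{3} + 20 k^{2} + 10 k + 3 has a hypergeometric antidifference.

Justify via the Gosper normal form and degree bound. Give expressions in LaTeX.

Compute t_(k+1)/t_k: get (10*k**4 + 52*k**3 + 116*k**2 + 126*k + 55)/(10*k**4 + 12*k**3 + 20*k**2 + 10*k + 3).
Factor: A=1; B=1; C=k**4 + 6*k**3/5 + 2*k**2 + k + 3/10.
Need (1)·f(k+1) − (1)·f(k) = k**4 + 6*k**3/5 + 2*k**2 + k + 3/10.
Bound: deg f ≤ 5.
Solving with deg f ≤ 5: f(k) = k*(2*k**4 - 2*k**3 + 4*k**2 - 2*k + 1)/10.
R(k) = B(k−1)·f(k)/C(k) = k*(2*k**4 - 2*k**3 + 4*k**2 - 2*k + 1)/(10*k**4 + 12*k**3 + 20*k**2 + 10*k + 3); s_k = R·t_k = k*(2*k**4 - 2*k**3 + 4*k**2 - 2*k + 1).
Check: Δs_k = 10*k**4 + 12*k**3 + 20*k**2 + 10*k + 3. ✓

Yes. s_k = k \left(2 k^{4} - 2 k^{3} + 4 k^{2} - 2 k + 1\right).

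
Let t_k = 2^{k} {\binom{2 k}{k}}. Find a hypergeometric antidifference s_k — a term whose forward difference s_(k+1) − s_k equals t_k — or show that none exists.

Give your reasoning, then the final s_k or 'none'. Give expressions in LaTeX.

none — t_k is not Gosper-summable

Ratio r(k) = 4*(2*k + 1)/(k + 1).
A = 8*k + 4, B = k + 1, C = 1.
Set up (8*k + 4)·f(k+1) − (k)·f(k) − (1) = 0.
Degrees (1,1,0) ⇒ d ≤ -1.
d = -1 < 0 ⇒ no nonzero polynomial f; not summable.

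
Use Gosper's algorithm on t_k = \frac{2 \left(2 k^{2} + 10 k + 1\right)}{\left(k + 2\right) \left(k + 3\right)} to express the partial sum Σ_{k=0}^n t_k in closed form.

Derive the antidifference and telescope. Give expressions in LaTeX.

t_(k+1)/t_k = (k + 2)*(10*k + 2*(k + 1)**2 + 11)/((k + 4)*(2*k**2 + 10*k + 1)).
Take A(k)=k + 2, B(k)=k + 4, C(k)=k**2 + 5*k + 1/2.
Key eq: (k + 2)·f(k+1) = (k + 3)·f(k) + (k**2 + 5*k + 1/2).
From deg A=1, deg B=1, deg C=2: d=2.
Solving with deg f ≤ 2: f(k) = k*(4*k - 3)/4.
Certificate R = B(k−1)f/C = k*(k + 3)*(4*k - 3)/(2*(2*k**2 + 10*k + 1)) gives s_k = k*(4*k - 3)/(k + 2).
s_(k+1) − s_k = 2*(2*k**2 + 10*k + 1)/(k**2 + 5*k + 6) = t_k.
Evaluate: s_(n+1) = (4*n**2 + 5*n + 1)/(n + 3); subtract s_(0) = 0 ⇒ S(n) = (4*n**2 + 5*n + 1)/(n + 3).

S(n) = \frac{4 n^{2} + 5 n + 1}{n + 3}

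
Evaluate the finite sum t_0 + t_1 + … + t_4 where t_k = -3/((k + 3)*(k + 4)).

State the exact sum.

Σ = -5/8

The ratio is (k + 3)/(k + 5).
Normal form (A,B,C) = (k + 3, k + 5, 1).
Solve (k + 3)·f(k+1) − (k + 4)·f(k) = 1.
From deg A=1, deg B=1, deg C=0: d=1.
Solve for f: f(k) = k/3 (degree 1 ≤ 1).
Then R = B(k−1)f/C = k*(k + 4)/3, so s_k = R(k)·t_k = -k/(k + 3).
Check: Δs_k = -3/(k**2 + 7*k + 12). ✓
Evaluate s at k=5 and k=0: -5/8 and 0; difference -5/8.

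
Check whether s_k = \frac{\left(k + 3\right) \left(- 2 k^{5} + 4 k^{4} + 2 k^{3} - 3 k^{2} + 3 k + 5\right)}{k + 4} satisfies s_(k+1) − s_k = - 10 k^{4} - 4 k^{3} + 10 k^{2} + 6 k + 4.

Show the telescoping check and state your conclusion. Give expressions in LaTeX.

s_(k+1) = (-2*k**6 - 14*k**5 - 26*k**4 - k**3 + 37*k**2 + 45*k + 36)/(k + 5)
s_(k+1) − s_k = (-10*k**6 - 86*k**5 - 178*k**4 + 24*k**3 + 209*k**2 + 131*k + 69)/(k**2 + 9*k + 20)
(s_(k+1) − s_k) − t_k = (8*k**5 + 48*k**4 + 8*k**3 - 49*k**2 - 25*k - 11)/(k**2 + 9*k + 20)

Invalid: residual \frac{8 k^{5} + 48 k^{4} + 8 k^{3} - 49 k^{2} - 25 k - 11}{k^{2} + 9 k + 20} ≠ 0.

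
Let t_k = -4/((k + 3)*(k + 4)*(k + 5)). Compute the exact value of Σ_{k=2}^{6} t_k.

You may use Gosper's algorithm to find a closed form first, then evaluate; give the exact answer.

Σ = -8/165

Step 1: r(k) = (k + 3)/(k + 6).
Factor: A=k + 3; B=k + 6; C=1.
Set up (k + 3)·f(k+1) − (k + 5)·f(k) − (1) = 0.
Degrees (1,1,0) ⇒ d ≤ 2.
Solving with deg f ≤ 2: f(k) = k*(k + 7)/24.
Then R = B(k−1)f/C = k*(k + 5)*(k + 7)/24, so s_k = R(k)·t_k = k*(-k - 7)/(6*(k + 3)*(k + 4)).
Δs = -4/(k**3 + 12*k**2 + 47*k + 60), as required.
Sum = s_(7) − s_(2); s_(7) = -49/330, s_(2) = -1/10 ⇒ -8/165.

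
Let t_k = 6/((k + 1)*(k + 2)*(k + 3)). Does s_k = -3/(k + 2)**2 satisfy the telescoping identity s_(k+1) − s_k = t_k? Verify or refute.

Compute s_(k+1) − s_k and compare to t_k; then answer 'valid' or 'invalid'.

s_(k+1) = -3/(k + 3)**2
s_(k+1) − s_k = -3/(k + 3)**2 + 3/(k + 2)**2
(s_(k+1) − s_k) − t_k = 3*(-3*k - 7)/(k**5 + 11*k**4 + 47*k**3 + 97*k**2 + 96*k + 36)

Invalid: residual 3*(-3*k - 7)/(k**5 + 11*k**4 + 47*k**3 + 97*k**2 + 96*k + 36) ≠ 0.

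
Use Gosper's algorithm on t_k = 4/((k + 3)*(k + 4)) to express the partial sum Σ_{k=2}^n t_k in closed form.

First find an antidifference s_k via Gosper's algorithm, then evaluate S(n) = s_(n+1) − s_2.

Compute t_(k+1)/t_k: get (k + 3)/(k + 5).
Factor: A=k + 3; B=k + 5; C=1.
Set up (k + 3)·f(k+1) − (k + 4)·f(k) − (1) = 0.
From deg A=1, deg B=1, deg C=0: d=1.
A polynomial solution: f(k) = k/3.
Certificate R = B(k−1)f/C = k*(k + 4)/3 gives s_k = 4*k/(3*(k + 3)).
s_(k+1) − s_k = 4/(k**2 + 7*k + 12) = t_k.
Σ_(k=2)^n t_k = s_(n+1) − s_(2) = (4*(n + 1)/(3*(n + 4))) − (8/15), i.e. 4*(n - 1)/(5*(n + 4)).

S(n) = 4*(n - 1)/(5*(n + 4))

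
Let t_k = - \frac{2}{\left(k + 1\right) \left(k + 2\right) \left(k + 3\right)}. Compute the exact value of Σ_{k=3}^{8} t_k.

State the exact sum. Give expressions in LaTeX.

Step 1: r(k) = (k + 1)/(k + 4).
So A=k + 1 and B=k + 4, with C=1.
f must satisfy (k + 1)·f(k+1) − (k + 3)·f(k) = 1.
d = 2 from the (1,1,0) case.
A polynomial solution: f(k) = k*(k + 3)/4.
Then R = B(k−1)f/C = k*(k + 3)**2/4, so s_k = R(k)·t_k = k*(-k - 3)/(2*(k + 1)*(k + 2)).
Verify: -2/(k**3 + 6*k**2 + 11*k + 6) matches t_k.
Sum = s_(9) − s_(3); s_(9) = -27/55, s_(3) = -9/20 ⇒ -9/220.

Σ = -9/220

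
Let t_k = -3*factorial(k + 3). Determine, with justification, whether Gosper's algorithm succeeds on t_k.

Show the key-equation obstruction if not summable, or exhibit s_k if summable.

t_(k+1)/t_k = k + 4.
Gosper form: A/B · C(k+1)/C(k) with A=k + 4, B=1, C=1.
Need (k + 4)·f(k+1) − (1)·f(k) = 1.
d = -1 from the (1,0,0) case.
deg f ≤ -1 is impossible — no certificate.

No — key equation has no polynomial f.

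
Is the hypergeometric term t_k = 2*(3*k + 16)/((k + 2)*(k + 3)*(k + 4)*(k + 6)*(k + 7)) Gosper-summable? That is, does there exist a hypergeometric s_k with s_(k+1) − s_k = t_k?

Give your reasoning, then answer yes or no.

t_(k+1)/t_k = (k + 2)*(k + 6)*(3*k + 19)/((k + 5)*(k + 8)*(3*k + 16)).
Factor: A=k + 2; B=k + 8; C=k**2 + 31*k/3 + 80/3.
Set up (k + 2)·f(k+1) − (k + 7)·f(k) − (k**2 + 31*k/3 + 80/3) = 0.
Bound: deg f ≤ 5.
Match coefficients ⇒ f(k) = k*(k + 4)*(k + 5)*(k**2 + 11*k + 36)/108.
R(k) = B(k−1)·f(k)/C(k) = k*(k + 4)*(k + 7)*(k**2 + 11*k + 36)/(36*(3*k + 16)); s_k = R·t_k = k*(k**2 + 11*k + 36)/(18*(k**3 + 11*k**2 + 36*k + 36)).
Δs = 2*(3*k + 16)/(k**5 + 22*k**4 + 185*k**3 + 740*k**2 + 1404*k + 1008), as required.

Yes. s_k = k*(k**2 + 11*k + 36)/(18*(k**3 + 11*k**2 + 36*k + 36)).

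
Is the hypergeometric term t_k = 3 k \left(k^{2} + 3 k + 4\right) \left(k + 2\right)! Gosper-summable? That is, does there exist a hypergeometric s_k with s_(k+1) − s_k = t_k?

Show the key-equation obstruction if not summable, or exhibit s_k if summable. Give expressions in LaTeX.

The ratio is (k + 1)*(k + 3)*(3*k + (k + 1)**2 + 7)/(k*(k**2 + 3*k + 4)).
Take A(k)=k + 3, B(k)=1, C(k)=k**3 + 3*k**2 + 4*k.
Solve (k + 3)·f(k+1) − (1)·f(k) = k**3 + 3*k**2 + 4*k.
Bound: deg f ≤ 2.
A polynomial solution: f(k) = k*(k - 1).
Certificate R = B(k−1)f/C = (k - 1)/(k**2 + 3*k + 4) gives s_k = 3*k*(k - 1)*factorial(k + 2).
Check: Δs_k = 3*k*(k**2 + 3*k + 4)*factorial(k + 2). ✓

Yes. s_k = 3 k \left(k - 1\right) \left(k + 2\right)!.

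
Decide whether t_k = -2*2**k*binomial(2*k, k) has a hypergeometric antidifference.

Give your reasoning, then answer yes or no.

Step 1: r(k) = 4*(2*k + 1)/(k + 1).
So A=8*k + 4 and B=k + 1, with C=1.
f must satisfy (8*k + 4)·f(k+1) − (k)·f(k) = 1.
From deg A=1, deg B=1, deg C=0: d=-1.
deg f ≤ -1 is impossible — no certificate.

No. Not Gosper-summable.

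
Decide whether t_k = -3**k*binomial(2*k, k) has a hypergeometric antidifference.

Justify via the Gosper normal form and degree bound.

Compute t_(k+1)/t_k: get 6*(2*k + 1)/(k + 1).
A = 12*k + 6, B = k + 1, C = 1.
Key eq: (12*k + 6)·f(k+1) = (k)·f(k) + (1).
Degrees (1,1,0) ⇒ d ≤ -1.
deg f ≤ -1 is impossible — no certificate.

No. Not Gosper-summable.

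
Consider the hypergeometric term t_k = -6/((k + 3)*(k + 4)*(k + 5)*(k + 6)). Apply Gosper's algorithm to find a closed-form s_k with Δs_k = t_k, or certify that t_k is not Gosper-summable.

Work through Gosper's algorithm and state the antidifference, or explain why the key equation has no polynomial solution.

s_k = k*(-k**2 - 12*k - 47)/(30*(k + 3)*(k + 4)*(k + 5))

Step 1: r(k) = (k + 3)/(k + 7).
A = k + 3, B = k + 7, C = 1.
Key eq: (k + 3)·f(k+1) = (k + 6)·f(k) + (1).
deg f ≤ 3 (via 1,1,0).
Match coefficients ⇒ f(k) = k*(k**2 + 12*k + 47)/180.
Certificate R = B(k−1)f/C = k*(k + 6)*(k**2 + 12*k + 47)/180 gives s_k = k*(-k**2 - 12*k - 47)/(30*(k + 3)*(k + 4)*(k + 5)).
Δs = -6/(k**4 + 18*k**3 + 119*k**2 + 342*k + 360), as required.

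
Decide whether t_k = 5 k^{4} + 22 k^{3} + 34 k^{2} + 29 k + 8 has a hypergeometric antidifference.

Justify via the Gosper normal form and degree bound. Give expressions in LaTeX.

Ratio r(k) = (5*k**4 + 42*k**3 + 130*k**2 + 183*k + 98)/(5*k**4 + 22*k**3 + 34*k**2 + 29*k + 8).
Take A(k)=1, B(k)=1, C(k)=k**4 + 22*k**3/5 + 34*k**2/5 + 29*k/5 + 8/5.
Key eq: (1)·f(k+1) = (1)·f(k) + (k**4 + 22*k**3/5 + 34*k**2/5 + 29*k/5 + 8/5).
deg f ≤ 5 (via 0,0,4).
Match coefficients ⇒ f(k) = k*(k**4 + 3*k**3 + 2*k**2 + 3*k - 1)/5.
Certificate R = B(k−1)f/C = k*(k**4 + 3*k**3 + 2*k**2 + 3*k - 1)/(5*k**4 + 22*k**3 + 34*k**2 + 29*k + 8) gives s_k = k*(k**4 + 3*k**3 + 2*k**2 + 3*k - 1).
Δs = 5*k**4 + 22*k**3 + 34*k**2 + 29*k + 8, as required.

Yes. s_k = k \left(k^{4} + 3 k^{3} + 2 k^{2} + 3 k - 1\right).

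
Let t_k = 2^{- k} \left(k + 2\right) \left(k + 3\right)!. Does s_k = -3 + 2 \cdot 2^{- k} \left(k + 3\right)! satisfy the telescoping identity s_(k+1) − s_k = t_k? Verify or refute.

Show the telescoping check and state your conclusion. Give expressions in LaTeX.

Valid: the claim telescopes to t_k.

s_(k+1) = 2*2**(-k - 1)*factorial(k + 4) - 3
s_(k+1) − s_k = (k + 2)*factorial(k + 3)/2**k
(s_(k+1) − s_k) − t_k = 0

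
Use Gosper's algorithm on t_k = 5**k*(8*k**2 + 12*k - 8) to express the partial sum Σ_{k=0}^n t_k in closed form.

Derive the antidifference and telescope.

Ratio r(k) = 5*(2*k**2 + 7*k + 3)/(2*k**2 + 3*k - 2).
Take A(k)=5, B(k)=1, C(k)=k**2 + 3*k/2 - 1.
Need (5)·f(k+1) − (1)·f(k) = k**2 + 3*k/2 - 1.
deg f ≤ 2 (via 0,0,2).
A polynomial solution: f(k) = (k**2 - k - 1)/4.
Get s_k = R·t_k = 2*5**k*(k**2 - k - 1) with R(k) = B(k−1)f(k)/C(k) = (k**2 - k - 1)/(2*(k + 2)*(2*k - 1)).
s_(k+1) − s_k = 5**k*(8*k**2 + 12*k - 8) = t_k.
s_(n+1) = 10*5**n*(n**2 + n - 1) and s_(0) = -2, so S(n) = 10*5**n*n**2 + 10*5**n*n - 10*5**n + 2.

S(n) = 10*5**n*n**2 + 10*5**n*n - 10*5**n + 2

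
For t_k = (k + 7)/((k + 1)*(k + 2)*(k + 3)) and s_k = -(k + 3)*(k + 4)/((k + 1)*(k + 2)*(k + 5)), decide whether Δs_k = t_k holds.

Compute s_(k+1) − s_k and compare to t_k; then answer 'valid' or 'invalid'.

s_(k+1) = -(k + 4)*(k + 5)/((k + 2)*(k + 3)*(k + 6))
s_(k+1) − s_k = (k + 4)*(-(k + 1)*(k + 5)**2 + (k + 3)**2*(k + 6))/((k + 1)*(k + 2)*(k + 3)*(k + 5)*(k + 6))
(s_(k+1) − s_k) − t_k = 2*(-2*k**2 - 19*k - 47)/(k**5 + 17*k**4 + 107*k**3 + 307*k**2 + 396*k + 180)

Invalid: residual 2*(-2*k**2 - 19*k - 47)/(k**5 + 17*k**4 + 107*k**3 + 307*k**2 + 396*k + 180) ≠ 0.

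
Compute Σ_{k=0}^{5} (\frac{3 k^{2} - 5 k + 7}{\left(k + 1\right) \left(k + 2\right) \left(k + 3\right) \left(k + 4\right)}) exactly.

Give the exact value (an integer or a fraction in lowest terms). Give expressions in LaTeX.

Σ = 53/126

Ratio r(k) = (k + 1)*(-5*k + 3*(k + 1)**2 + 2)/((k + 5)*(3*k**2 - 5*k + 7)).
Take A(k)=k + 1, B(k)=k + 5, C(k)=k**2 - 5*k/3 + 7/3.
Need (k + 1)·f(k+1) − (k + 4)·f(k) = k**2 - 5*k/3 + 7/3.
From deg A=1, deg B=1, deg C=2: d=3.
Solving with deg f ≤ 3: f(k) = k*(2*k**2 + 3*k + 16)/9.
Then R = B(k−1)f/C = k*(k + 4)*(2*k**2 + 3*k + 16)/(3*(3*k**2 - 5*k + 7)), so s_k = R(k)·t_k = k*(2*k**2 + 3*k + 16)/(3*(k + 1)*(k + 2)*(k + 3)).
Verify: (3*k**2 - 5*k + 7)/(k**4 + 10*k**3 + 35*k**2 + 50*k + 24) matches t_k.
Sum = s_(6) − s_(0); s_(6) = 53/126, s_(0) = 0 ⇒ 53/126.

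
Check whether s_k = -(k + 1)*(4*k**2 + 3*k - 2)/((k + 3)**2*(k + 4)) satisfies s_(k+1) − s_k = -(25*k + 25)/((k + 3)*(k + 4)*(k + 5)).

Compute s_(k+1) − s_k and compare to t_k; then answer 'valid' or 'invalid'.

s_(k+1) = -(k + 2)*(3*k + 4*(k + 1)**2 + 1)/((k + 4)**2*(k + 5))
s_(k+1) − s_k = (-33*k**3 - 196*k**2 - 301*k - 130)/(k**5 + 19*k**4 + 143*k**3 + 533*k**2 + 984*k + 720)
(s_(k+1) − s_k) − t_k = 2*(-4*k**3 + 2*k**2 + 87*k + 85)/(k**5 + 19*k**4 + 143*k**3 + 533*k**2 + 984*k + 720)

Invalid: residual 2*(-4*k**3 + 2*k**2 + 87*k + 85)/(k**5 + 19*k**4 + 143*k**3 + 533*k**2 + 984*k + 720) ≠ 0.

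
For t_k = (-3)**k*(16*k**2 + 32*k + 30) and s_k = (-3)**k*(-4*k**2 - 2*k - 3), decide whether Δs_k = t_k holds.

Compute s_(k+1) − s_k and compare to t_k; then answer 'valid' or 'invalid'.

Valid: the claim telescopes to t_k.

s_(k+1) = 3*(-3)**k*(4*k**2 + 10*k + 9)
s_(k+1) − s_k = (-3)**k*(16*k**2 + 32*k + 30)
(s_(k+1) − s_k) − t_k = 0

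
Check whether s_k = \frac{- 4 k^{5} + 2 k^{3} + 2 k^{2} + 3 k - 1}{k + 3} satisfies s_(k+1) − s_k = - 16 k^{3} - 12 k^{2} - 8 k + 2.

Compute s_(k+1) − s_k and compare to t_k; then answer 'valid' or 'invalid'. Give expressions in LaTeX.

s_(k+1) = (3*k - 4*(k + 1)**5 + 2*(k + 1)**3 + 2*(k + 1)**2 + 2)/(k + 4)
s_(k+1) − s_k = 2*(-8*k**5 - 50*k**4 - 78*k**3 - 57*k**2 - 15*k + 5)/(k**2 + 7*k + 12)
(s_(k+1) − s_k) − t_k = 2*(12*k**4 + 64*k**3 + 42*k**2 + 26*k - 7)/(k**2 + 7*k + 12)

Invalid: residual \frac{2 \left(12 k^{4} + 64 k^{3} + 42 k^{2} + 26 k - 7\right)}{k^{2} + 7 k + 12} ≠ 0.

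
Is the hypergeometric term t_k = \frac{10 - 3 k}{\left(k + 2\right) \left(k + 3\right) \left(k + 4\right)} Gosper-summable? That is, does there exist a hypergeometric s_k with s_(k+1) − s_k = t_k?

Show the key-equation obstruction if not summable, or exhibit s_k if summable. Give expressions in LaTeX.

Step 1: r(k) = (k + 2)*(3*k - 7)/((k + 5)*(3*k - 10)).
Take A(k)=k + 2, B(k)=k + 5, C(k)=k - 10/3.
f must satisfy (k + 2)·f(k+1) − (k + 4)·f(k) = k - 10/3.
Degrees (1,1,1) ⇒ d ≤ 2.
Match coefficients ⇒ f(k) = -k*(k + 14)/9.
Certificate R = B(k−1)f/C = -k*(k + 4)*(k + 14)/(3*(3*k - 10)) gives s_k = k*(k + 14)/(3*(k + 2)*(k + 3)).
s_(k+1) − s_k = (10 - 3*k)/(k**3 + 9*k**2 + 26*k + 24) = t_k.

Yes. s_k = \frac{k \left(k + 14\right)}{3 \left(k + 2\right) \left(k + 3\right)}.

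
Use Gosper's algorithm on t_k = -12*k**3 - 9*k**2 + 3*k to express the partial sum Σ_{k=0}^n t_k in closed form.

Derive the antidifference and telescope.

Step 1: r(k) = (4*k**2 + 11*k + 6)/(k*(4*k - 1)).
Normal form (A,B,C) = (1, 1, k**3 + 3*k**2/4 - k/4).
Solve (1)·f(k+1) − (1)·f(k) = k**3 + 3*k**2/4 - k/4.
deg f ≤ 4 (via 0,0,3).
Solve for f: f(k) = k*(k - 1)**2*(k + 1)/4 (degree 4 ≤ 4).
Then R = B(k−1)f/C = (k - 1)**2/(4*k - 1), so s_k = R(k)·t_k = 3*k*(-k**3 + k**2 + k - 1).
Verify: 3*k*(-4*k**2 - 3*k + 1) matches t_k.
Telescope: S(n) = s_(n+1) − s_(0) = 3*n**2*(-n**2 - 3*n - 2) − (0) = 3*n**2*(-n**2 - 3*n - 2).

S(n) = 3*n**2*(-n**2 - 3*n - 2)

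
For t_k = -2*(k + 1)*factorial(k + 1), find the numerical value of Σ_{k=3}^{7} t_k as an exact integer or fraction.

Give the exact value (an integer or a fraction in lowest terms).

t_(k+1)/t_k = (k + 2)**2/(k + 1).
Gosper form: A/B · C(k+1)/C(k) with A=k + 2, B=1, C=k + 1.
Solve (k + 2)·f(k+1) − (1)·f(k) = k + 1.
deg f ≤ 0 (via 1,0,1).
A polynomial solution: f(k) = 1.
R(k) = B(k−1)·f(k)/C(k) = 1/(k + 1); s_k = R·t_k = -2*factorial(k + 1).
Check: Δs_k = -2*(k + 1)*factorial(k + 1). ✓
Telescoping: Σ = s_(8) − s_(3) = -725760 − (-48) = -725712.

Σ = -725712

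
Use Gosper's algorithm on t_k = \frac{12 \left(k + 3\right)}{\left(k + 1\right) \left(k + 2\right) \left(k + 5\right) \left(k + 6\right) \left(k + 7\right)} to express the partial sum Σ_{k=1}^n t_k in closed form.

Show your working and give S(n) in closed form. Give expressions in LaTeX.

t_(k+1)/t_k = (k + 1)*(k + 4)*(k + 5)/((k + 3)**2*(k + 8)).
Take A(k)=k + 1, B(k)=k + 8, C(k)=k**3 + 10*k**2 + 33*k + 36.
Solve (k + 1)·f(k+1) − (k + 7)·f(k) = k**3 + 10*k**2 + 33*k + 36.
Bound: deg f ≤ 6.
Match coefficients ⇒ f(k) = k*(k + 2)*(k + 3)*(k + 4)*(k**2 + 12*k + 41)/90.
Then R = B(k−1)f/C = k*(k + 2)*(k + 7)*(k**2 + 12*k + 41)/(90*(k + 3)), so s_k = R(k)·t_k = 2*k*(k**2 + 12*k + 41)/(15*(k**3 + 12*k**2 + 41*k + 30)).
Δs = 12*(k + 3)/(k**5 + 21*k**4 + 163*k**3 + 567*k**2 + 844*k + 420), as required.
Σ_(k=1)^n t_k = s_(n+1) − s_(1) = (2*(n**3 + 15*n**2 + 68*n + 54)/(15*(n**3 + 15*n**2 + 68*n + 84))) − (3/35), i.e. n*(n**2 + 15*n + 68)/(21*(n**3 + 15*n**2 + 68*n + 84)).

S(n) = \frac{n \left(n^{2} + 15 n + 68\right)}{21 \left(n^{3} + 15 n^{2} + 68 n + 84\right)}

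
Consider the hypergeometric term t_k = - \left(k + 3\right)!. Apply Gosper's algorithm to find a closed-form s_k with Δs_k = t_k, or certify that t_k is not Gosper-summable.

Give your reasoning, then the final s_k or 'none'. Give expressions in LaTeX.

Step 1: r(k) = k + 4.
Take A(k)=k + 4, B(k)=1, C(k)=1.
f must satisfy (k + 4)·f(k+1) − (1)·f(k) = 1.
d = -1 from the (1,0,0) case.
Bound -1 < 0, so the key equation has no polynomial solution.

not Gosper-summable; s_k does not exist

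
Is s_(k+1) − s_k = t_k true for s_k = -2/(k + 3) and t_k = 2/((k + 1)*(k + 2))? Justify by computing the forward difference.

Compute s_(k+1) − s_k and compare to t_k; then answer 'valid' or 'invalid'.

Invalid: residual 4*(-2*k - 5)/(k**4 + 10*k**3 + 35*k**2 + 50*k + 24) ≠ 0.

s_(k+1) = -2/(k + 4)
s_(k+1) − s_k = 2/((k + 3)*(k + 4))
(s_(k+1) − s_k) − t_k = 4*(-2*k - 5)/(k**4 + 10*k**3 + 35*k**2 + 50*k + 24)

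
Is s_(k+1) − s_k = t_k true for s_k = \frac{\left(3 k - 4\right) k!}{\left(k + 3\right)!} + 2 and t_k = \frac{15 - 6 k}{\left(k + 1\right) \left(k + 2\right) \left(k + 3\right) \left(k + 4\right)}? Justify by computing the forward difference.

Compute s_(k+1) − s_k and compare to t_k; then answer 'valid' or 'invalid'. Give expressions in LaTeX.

s_(k+1) = (2*k**3 + 18*k**2 + 55*k + 47)/((k + 2)*(k + 3)*(k + 4))
s_(k+1) − s_k = (15 - 6*k)/((k + 1)*(k + 2)*(k + 3)*(k + 4))
(s_(k+1) − s_k) − t_k = 0

valid; difference matches t_k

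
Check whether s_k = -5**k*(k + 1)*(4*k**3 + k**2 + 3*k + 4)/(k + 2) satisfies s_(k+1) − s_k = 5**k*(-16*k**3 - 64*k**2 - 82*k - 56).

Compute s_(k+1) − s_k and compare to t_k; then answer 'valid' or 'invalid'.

Invalid: residual 5**k*(16*k**4 + 92*k**3 + 209*k**2 + 217*k + 108)/(k**2 + 5*k + 6) ≠ 0.

s_(k+1) = -5**(k + 1)*(k + 2)*(3*k + 4*(k + 1)**3 + (k + 1)**2 + 7)/(k + 3)
s_(k+1) − s_k = 5**k*(-16*k**5 - 128*k**4 - 406*k**3 - 641*k**2 - 555*k - 228)/(k**2 + 5*k + 6)
(s_(k+1) − s_k) − t_k = 5**k*(16*k**4 + 92*k**3 + 209*k**2 + 217*k + 108)/(k**2 + 5*k + 6)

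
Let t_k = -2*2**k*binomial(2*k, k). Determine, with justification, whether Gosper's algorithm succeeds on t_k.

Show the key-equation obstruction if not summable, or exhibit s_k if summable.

Step 1: r(k) = 4*(2*k + 1)/(k + 1).
Take A(k)=8*k + 4, B(k)=k + 1, C(k)=1.
Set up (8*k + 4)·f(k+1) − (k)·f(k) − (1) = 0.
Bound: deg f ≤ -1.
Negative degree bound (-1): no f exists, t_k not Gosper-summable.

No — t_k has no hypergeometric antidifference.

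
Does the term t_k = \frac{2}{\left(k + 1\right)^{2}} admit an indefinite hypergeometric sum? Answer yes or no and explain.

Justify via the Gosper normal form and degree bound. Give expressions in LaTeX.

No. Not Gosper-summable.

r(k) = (k + 1)**2/(k + 2)**2 after simplifying.
A = k**2 + 2*k + 1, B = k**2 + 4*k + 4, C = 1.
Key eq: (k**2 + 2*k + 1)·f(k+1) = (k**2 + 2*k + 1)·f(k) + (1).
deg f ≤ 0 (via 2,2,0).
Write f(k) = c0. Then LHS − RHS = -1, requiring -1 = 0: contradictory. No certificate.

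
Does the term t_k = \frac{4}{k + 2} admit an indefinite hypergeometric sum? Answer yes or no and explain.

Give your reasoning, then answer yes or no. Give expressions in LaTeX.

r(k) = (k + 2)/(k + 3) after simplifying.
A = k + 2, B = k + 3, C = 1.
Need (k + 2)·f(k+1) − (k + 2)·f(k) = 1.
d = 0 from the (1,1,0) case.
Write f(k) = c0. Then LHS − RHS = -1, requiring -1 = 0: contradictory. No certificate.

No — the linear system for f has no solution.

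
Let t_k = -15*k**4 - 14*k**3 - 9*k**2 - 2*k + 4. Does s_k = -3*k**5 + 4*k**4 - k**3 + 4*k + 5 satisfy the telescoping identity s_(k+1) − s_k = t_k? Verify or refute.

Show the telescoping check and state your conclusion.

Valid: the claim telescopes to t_k.

s_(k+1) = 4*k - 3*(k + 1)**5 + 4*(k + 1)**4 - (k + 1)**3 + 9
s_(k+1) − s_k = -15*k**4 - 14*k**3 - 9*k**2 - 2*k + 4
(s_(k+1) − s_k) − t_k = 0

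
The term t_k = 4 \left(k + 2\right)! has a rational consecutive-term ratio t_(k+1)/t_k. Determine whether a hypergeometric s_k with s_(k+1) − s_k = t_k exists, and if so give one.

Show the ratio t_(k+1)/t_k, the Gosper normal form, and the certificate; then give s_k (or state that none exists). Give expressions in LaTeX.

Compute t_(k+1)/t_k: get k + 3.
Normal form (A,B,C) = (k + 3, 1, 1).
Solve (k + 3)·f(k+1) − (1)·f(k) = 1.
d = -1 from the (1,0,0) case.
d = -1 < 0 ⇒ no nonzero polynomial f; not summable.

none (Gosper's algorithm certifies no s_k)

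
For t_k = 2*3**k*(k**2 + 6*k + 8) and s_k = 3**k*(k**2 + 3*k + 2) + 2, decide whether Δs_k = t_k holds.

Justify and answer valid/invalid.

valid; difference matches t_k

s_(k+1) = 3**(k + 1)*(3*k + (k + 1)**2 + 5) + 2
s_(k+1) − s_k = 2*3**k*(k**2 + 6*k + 8)
(s_(k+1) − s_k) − t_k = 0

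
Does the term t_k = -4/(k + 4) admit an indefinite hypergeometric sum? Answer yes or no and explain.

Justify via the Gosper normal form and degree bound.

No — the linear system for f has no solution.

Step 1: r(k) = (k + 4)/(k + 5).
Factor: A=k + 4; B=k + 5; C=1.
Key eq: (k + 4)·f(k+1) = (k + 4)·f(k) + (1).
From deg A=1, deg B=1, deg C=0: d=0.
Write f(k) = c0. Then LHS − RHS = -1, requiring -1 = 0: contradictory. No certificate.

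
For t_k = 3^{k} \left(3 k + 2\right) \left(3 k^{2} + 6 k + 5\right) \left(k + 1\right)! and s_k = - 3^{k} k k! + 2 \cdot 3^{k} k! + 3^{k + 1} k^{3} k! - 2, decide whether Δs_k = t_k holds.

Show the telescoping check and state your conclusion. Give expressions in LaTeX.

valid; difference matches t_k

s_(k+1) = 9*3**k*k**4*factorial(k) + 36*3**k*k**3*factorial(k) + 51*3**k*k**2*factorial(k) + 36*3**k*k*factorial(k) + 12*3**k*factorial(k) - 2
s_(k+1) − s_k = 3**k*(3*k + 2)*(3*k**2 + 6*k + 5)*factorial(k + 1)
(s_(k+1) − s_k) − t_k = 0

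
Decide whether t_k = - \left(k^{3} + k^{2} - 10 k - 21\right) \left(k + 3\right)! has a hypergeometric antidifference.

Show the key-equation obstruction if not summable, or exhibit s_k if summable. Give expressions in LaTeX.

t_(k+1)/t_k = (k**4 + 8*k**3 + 11*k**2 - 49*k - 116)/(k**3 + k**2 - 10*k - 21).
Factor: A=k + 4; B=1; C=k**3 + k**2 - 10*k - 21.
Set up (k + 4)·f(k+1) − (1)·f(k) − (k**3 + k**2 - 10*k - 21) = 0.
d = 2 from the (1,0,3) case.
Solve for f: f(k) = k**2 - 4*k - 3 (degree 2 ≤ 2).
So s_k = (B(k−1)f/C)·t_k = ((k**2 - 4*k - 3)/(k**3 + k**2 - 10*k - 21))·t_k = (-k**2 + 4*k + 3)*factorial(k + 3).
s_(k+1) − s_k = -(k**3 + k**2 - 10*k - 21)*factorial(k + 3) = t_k.

Yes. s_k = \left(- k^{2} + 4 k + 3\right) \left(k + 3\right)!.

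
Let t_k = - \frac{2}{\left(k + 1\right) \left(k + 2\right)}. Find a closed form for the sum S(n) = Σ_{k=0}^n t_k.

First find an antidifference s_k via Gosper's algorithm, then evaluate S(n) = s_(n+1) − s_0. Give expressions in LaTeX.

S(n) = \frac{2 \left(- n - 1\right)}{n + 2}

The ratio is (k + 1)/(k + 3).
Factor: A=k + 1; B=k + 3; C=1.
f must satisfy (k + 1)·f(k+1) − (k + 2)·f(k) = 1.
d = 1 from the (1,1,0) case.
Match coefficients ⇒ f(k) = k.
Certificate R = B(k−1)f/C = k*(k + 2) gives s_k = -2*k/(k + 1).
Check: Δs_k = -2/(k**2 + 3*k + 2). ✓
s_(n+1) = 2*(-n - 1)/(n + 2) and s_(0) = 0, so S(n) = 2*(-n - 1)/(n + 2).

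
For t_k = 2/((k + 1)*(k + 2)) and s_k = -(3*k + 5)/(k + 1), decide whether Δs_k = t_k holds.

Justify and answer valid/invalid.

s_(k+1) = (-3*k - 8)/(k + 2)
s_(k+1) − s_k = 2/(k**2 + 3*k + 2)
(s_(k+1) − s_k) − t_k = 0

Valid — Δs_k = t_k.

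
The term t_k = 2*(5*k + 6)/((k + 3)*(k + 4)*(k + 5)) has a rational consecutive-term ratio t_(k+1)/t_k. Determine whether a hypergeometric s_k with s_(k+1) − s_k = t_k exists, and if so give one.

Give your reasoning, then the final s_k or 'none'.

s_k = k*(7*k + 9)/(4*(k + 3)*(k + 4))

t_(k+1)/t_k = (k + 3)*(5*k + 11)/((k + 6)*(5*k + 6)).
Take A(k)=k + 3, B(k)=k + 6, C(k)=k + 6/5.
Need (k + 3)·f(k+1) − (k + 5)·f(k) = k + 6/5.
deg f ≤ 2 (via 1,1,1).
Solving with deg f ≤ 2: f(k) = k*(7*k + 9)/40.
Certificate R = B(k−1)f/C = k*(k + 5)*(7*k + 9)/(8*(5*k + 6)) gives s_k = k*(7*k + 9)/(4*(k + 3)*(k + 4)).
Δs = 2*(5*k + 6)/(k**3 + 12*k**2 + 47*k + 60), as required.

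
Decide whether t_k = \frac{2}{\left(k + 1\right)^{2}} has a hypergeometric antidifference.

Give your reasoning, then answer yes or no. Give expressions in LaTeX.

Step 1: r(k) = (k + 1)**2/(k + 2)**2.
Gosper form: A/B · C(k+1)/C(k) with A=k**2 + 2*k + 1, B=k**2 + 4*k + 4, C=1.
Need (k**2 + 2*k + 1)·f(k+1) − (k**2 + 2*k + 1)·f(k) = 1.
From deg A=2, deg B=2, deg C=0: d=0.
Generic f = c0 gives residual -1; -1 = 0 cannot hold, so t_k is not Gosper-summable.

No. Not Gosper-summable.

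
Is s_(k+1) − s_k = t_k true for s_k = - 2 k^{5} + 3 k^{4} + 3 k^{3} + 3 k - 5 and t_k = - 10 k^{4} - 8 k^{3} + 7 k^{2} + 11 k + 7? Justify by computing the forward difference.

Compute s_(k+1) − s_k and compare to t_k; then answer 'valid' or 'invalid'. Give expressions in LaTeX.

s_(k+1) = 3*k - 2*(k + 1)**5 + 3*(k + 1)**4 + 3*(k + 1)**3 - 2
s_(k+1) − s_k = -10*k**4 - 8*k**3 + 7*k**2 + 11*k + 7
(s_(k+1) − s_k) − t_k = 0

Valid: the claim telescopes to t_k.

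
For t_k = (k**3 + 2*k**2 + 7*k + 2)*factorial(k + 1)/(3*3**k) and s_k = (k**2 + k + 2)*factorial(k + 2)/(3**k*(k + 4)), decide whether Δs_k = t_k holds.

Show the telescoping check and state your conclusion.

Invalid: residual -2*(k**4 + 6*k**3 + 12*k**2 + 27*k + 2)*factorial(k + 1)/(3*3**k*(k + 4)*(k + 5)) ≠ 0.

s_(k+1) = (k**2 + 3*k + 4)*factorial(k + 3)/(3*3**k*(k + 5))
s_(k+1) − s_k = (k**4 + 7*k**3 + 19*k**2 + 43*k + 18)*factorial(k + 2)/(3*3**k*(k + 4)*(k + 5))
(s_(k+1) − s_k) − t_k = -2*(k**4 + 6*k**3 + 12*k**2 + 27*k + 2)*factorial(k + 1)/(3*3**k*(k + 4)*(k + 5))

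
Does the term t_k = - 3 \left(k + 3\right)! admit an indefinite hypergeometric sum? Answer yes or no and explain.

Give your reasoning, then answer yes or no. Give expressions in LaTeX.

Compute t_(k+1)/t_k: get k + 4.
Gosper form: A/B · C(k+1)/C(k) with A=k + 4, B=1, C=1.
Solve (k + 4)·f(k+1) − (1)·f(k) = 1.
Degrees (1,0,0) ⇒ d ≤ -1.
Negative degree bound (-1): no f exists, t_k not Gosper-summable.

No — negative degree bound, so no certificate f.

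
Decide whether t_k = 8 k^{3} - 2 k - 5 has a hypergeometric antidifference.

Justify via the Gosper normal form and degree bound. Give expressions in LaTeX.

Ratio r(k) = (2*k - 8*(k + 1)**3 + 7)/(-8*k**3 + 2*k + 5).
So A=1 and B=1, with C=k**3 - k/4 - 5/8.
f must satisfy (1)·f(k+1) − (1)·f(k) = k**3 - k/4 - 5/8.
From deg A=0, deg B=0, deg C=3: d=4.
Solving with deg f ≤ 4: f(k) = k*(2*k**3 - 4*k**2 + k - 4)/8.
R(k) = B(k−1)·f(k)/C(k) = k*(2*k**3 - 4*k**2 + k - 4)/(8*k**3 - 2*k - 5); s_k = R·t_k = k*(2*k**3 - 4*k**2 + k - 4).
Check: Δs_k = 8*k**3 - 2*k - 5. ✓

Yes. s_k = k \left(2 k^{3} - 4 k^{2} + k - 4\right).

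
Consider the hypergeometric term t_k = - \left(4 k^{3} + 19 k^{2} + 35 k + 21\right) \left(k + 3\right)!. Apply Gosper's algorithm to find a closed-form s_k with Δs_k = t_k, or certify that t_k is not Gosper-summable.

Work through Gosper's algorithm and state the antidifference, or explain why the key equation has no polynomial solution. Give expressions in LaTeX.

s_k = - \left(4 k^{2} - k + 3\right) \left(k + 3\right)!

Step 1: r(k) = (4*k**4 + 47*k**3 + 209*k**2 + 419*k + 316)/(4*k**3 + 19*k**2 + 35*k + 21).
Factor: A=k + 4; B=1; C=k**3 + 19*k**2/4 + 35*k/4 + 21/4.
f must satisfy (k + 4)·f(k+1) − (1)·f(k) = k**3 + 19*k**2/4 + 35*k/4 + 21/4.
From deg A=1, deg B=0, deg C=3: d=2.
A polynomial solution: f(k) = (4*k**2 - k + 3)/4.
R(k) = B(k−1)·f(k)/C(k) = (4*k**2 - k + 3)/(4*k**3 + 19*k**2 + 35*k + 21); s_k = R·t_k = -(4*k**2 - k + 3)*factorial(k + 3).
Check: Δs_k = -(4*k**3 + 19*k**2 + 35*k + 21)*factorial(k + 3). ✓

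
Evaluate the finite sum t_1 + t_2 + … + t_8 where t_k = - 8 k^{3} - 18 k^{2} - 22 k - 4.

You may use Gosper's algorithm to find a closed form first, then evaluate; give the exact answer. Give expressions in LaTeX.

t_(k+1)/t_k = (4*k**3 + 21*k**2 + 41*k + 26)/(4*k**3 + 9*k**2 + 11*k + 2).
Gosper form: A/B · C(k+1)/C(k) with A=1, B=1, C=k**3 + 9*k**2/4 + 11*k/4 + 1/2.
Set up (1)·f(k+1) − (1)·f(k) − (k**3 + 9*k**2/4 + 11*k/4 + 1/2) = 0.
d = 4 from the (0,0,3) case.
Solving with deg f ≤ 4: f(k) = k*(k**3 + k**2 + 2*k - 2)/4.
Get s_k = R·t_k = 2*k*(-k**3 - k**2 - 2*k + 2) with R(k) = B(k−1)f(k)/C(k) = k*(k**3 + k**2 + 2*k - 2)/(4*k**3 + 9*k**2 + 11*k + 2).
Verify: -8*k**3 - 18*k**2 - 22*k - 4 matches t_k.
Telescoping: Σ = s_(9) − s_(1) = -14868 − (-4) = -14864.

Σ = -14864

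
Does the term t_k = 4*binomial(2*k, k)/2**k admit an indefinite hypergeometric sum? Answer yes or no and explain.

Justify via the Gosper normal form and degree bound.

No — key equation has no polynomial f.

The ratio is (2*k + 1)/(k + 1).
Factor: A=2*k + 1; B=k + 1; C=1.
Key eq: (2*k + 1)·f(k+1) = (k)·f(k) + (1).
deg f ≤ -1 (via 1,1,0).
deg f ≤ -1 is impossible — no certificate.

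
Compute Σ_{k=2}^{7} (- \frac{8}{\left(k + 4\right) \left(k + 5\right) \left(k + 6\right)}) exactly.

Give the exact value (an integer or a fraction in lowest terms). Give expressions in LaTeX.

Compute t_(k+1)/t_k: get (k + 4)/(k + 7).
Normal form (A,B,C) = (k + 4, k + 7, 1).
f must satisfy (k + 4)·f(k+1) − (k + 6)·f(k) = 1.
From deg A=1, deg B=1, deg C=0: d=2.
A polynomial solution: f(k) = k*(k + 9)/40.
R(k) = B(k−1)·f(k)/C(k) = k*(k + 6)*(k + 9)/40; s_k = R·t_k = k*(-k - 9)/(5*(k + 4)*(k + 5)).
s_(k+1) − s_k = -8/(k**3 + 15*k**2 + 74*k + 120) = t_k.
Sum = s_(8) − s_(2); s_(8) = -34/195, s_(2) = -11/105 ⇒ -19/273.

Σ = -19/273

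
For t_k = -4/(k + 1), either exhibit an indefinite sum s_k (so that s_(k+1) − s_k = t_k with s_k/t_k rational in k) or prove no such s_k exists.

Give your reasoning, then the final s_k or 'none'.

no hypergeometric antidifference exists

r(k) = (k + 1)/(k + 2) after simplifying.
A = k + 1, B = k + 2, C = 1.
Key eq: (k + 1)·f(k+1) = (k + 1)·f(k) + (1).
deg f ≤ 0 (via 1,1,0).
Put f(k) = c0: A·f(k+1) − B(k−1)·f(k) − C = -1; need -1 = 0 — inconsistent ⇒ no f, not summable.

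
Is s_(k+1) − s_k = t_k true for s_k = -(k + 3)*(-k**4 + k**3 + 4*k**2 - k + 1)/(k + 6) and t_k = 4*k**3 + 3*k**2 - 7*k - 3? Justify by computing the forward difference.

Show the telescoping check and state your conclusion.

s_(k+1) = (k + 4)*(k + (k + 1)**4 - (k + 1)**3 - 4*(k + 1)**2)/(k + 7)
s_(k+1) − s_k = (4*k**5 + 46*k**4 + 116*k**3 - 13*k**2 - 195*k - 75)/(k**2 + 13*k + 42)
(s_(k+1) − s_k) − t_k = 3*(-3*k**4 - 28*k**3 - 15*k**2 + 46*k + 17)/(k**2 + 13*k + 42)

Invalid: residual 3*(-3*k**4 - 28*k**3 - 15*k**2 + 46*k + 17)/(k**2 + 13*k + 42) ≠ 0.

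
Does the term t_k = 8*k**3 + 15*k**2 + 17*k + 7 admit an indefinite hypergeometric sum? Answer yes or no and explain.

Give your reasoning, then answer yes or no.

Yes. s_k = k*(2*k**3 + k**2 + 3*k + 1).

r(k) = (8*k**3 + 39*k**2 + 71*k + 47)/(8*k**3 + 15*k**2 + 17*k + 7) after simplifying.
Normal form (A,B,C) = (1, 1, k**3 + 15*k**2/8 + 17*k/8 + 7/8).
f must satisfy (1)·f(k+1) − (1)·f(k) = k**3 + 15*k**2/8 + 17*k/8 + 7/8.
Degrees (0,0,3) ⇒ d ≤ 4.
Solve for f: f(k) = k*(2*k**3 + k**2 + 3*k + 1)/8 (degree 4 ≤ 4).
So s_k = (B(k−1)f/C)·t_k = (k*(2*k**3 + k**2 + 3*k + 1)/(8*k**3 + 15*k**2 + 17*k + 7))·t_k = k*(2*k**3 + k**2 + 3*k + 1).
Verify: 8*k**3 + 15*k**2 + 17*k + 7 matches t_k.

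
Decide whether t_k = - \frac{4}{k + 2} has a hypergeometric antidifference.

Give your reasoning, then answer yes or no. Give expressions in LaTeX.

r(k) = (k + 2)/(k + 3) after simplifying.
Factor: A=k + 2; B=k + 3; C=1.
f must satisfy (k + 2)·f(k+1) − (k + 2)·f(k) = 1.
Degrees (1,1,0) ⇒ d ≤ 0.
Generic f = c0 gives residual -1; -1 = 0 cannot hold, so t_k is not Gosper-summable.

No. Not Gosper-summable.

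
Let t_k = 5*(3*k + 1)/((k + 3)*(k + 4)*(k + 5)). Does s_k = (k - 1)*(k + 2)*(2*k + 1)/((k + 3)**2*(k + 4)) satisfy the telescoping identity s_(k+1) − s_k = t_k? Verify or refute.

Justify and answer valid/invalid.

s_(k+1) = k*(k + 3)*(2*k + 3)/((k + 4)**2*(k + 5))
s_(k+1) − s_k = (17*k**3 + 104*k**2 + 159*k + 40)/(k**5 + 19*k**4 + 143*k**3 + 533*k**2 + 984*k + 720)
(s_(k+1) − s_k) − t_k = 2*(k**3 - 3*k**2 - 28*k - 10)/(k**5 + 19*k**4 + 143*k**3 + 533*k**2 + 984*k + 720)

Invalid: residual 2*(k**3 - 3*k**2 - 28*k - 10)/(k**5 + 19*k**4 + 143*k**3 + 533*k**2 + 984*k + 720) ≠ 0.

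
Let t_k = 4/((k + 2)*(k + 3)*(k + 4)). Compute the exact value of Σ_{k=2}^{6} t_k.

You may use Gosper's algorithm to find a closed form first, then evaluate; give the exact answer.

The ratio is (k + 2)/(k + 5).
A = k + 2, B = k + 5, C = 1.
Set up (k + 2)·f(k+1) − (k + 4)·f(k) − (1) = 0.
Bound: deg f ≤ 2.
Solving with deg f ≤ 2: f(k) = k*(k + 5)/12.
Certificate R = B(k−1)f/C = k*(k + 4)*(k + 5)/12 gives s_k = k*(k + 5)/(3*(k + 2)*(k + 3)).
Verify: 4/(k**3 + 9*k**2 + 26*k + 24) matches t_k.
Σ_(k=2)^(6) t_k = s_(7) − s_(2) = 14/45 − (7/30) = 7/90.

Σ = 7/90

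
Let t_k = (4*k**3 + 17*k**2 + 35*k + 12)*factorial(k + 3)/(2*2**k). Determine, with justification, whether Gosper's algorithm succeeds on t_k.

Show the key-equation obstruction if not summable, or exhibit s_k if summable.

Yes. s_k = (4*k**2 + k - 4)*factorial(k + 3)/2**k.

t_(k+1)/t_k = (4*k**4 + 45*k**3 + 197*k**2 + 392*k + 272)/(2*(4*k**3 + 17*k**2 + 35*k + 12)).
Take A(k)=k/2 + 2, B(k)=1, C(k)=k**3 + 17*k**2/4 + 35*k/4 + 3.
Need (k/2 + 2)·f(k+1) − (1)·f(k) = k**3 + 17*k**2/4 + 35*k/4 + 3.
deg f ≤ 2 (via 1,0,3).
A polynomial solution: f(k) = (4*k**2 + k - 4)/2.
So s_k = (B(k−1)f/C)·t_k = (2*(4*k**2 + k - 4)/(4*k**3 + 17*k**2 + 35*k + 12))·t_k = (4*k**2 + k - 4)*factorial(k + 3)/2**k.
Verify: (4*k**3 + 17*k**2 + 35*k + 12)*factorial(k + 3)/(2*2**k) matches t_k.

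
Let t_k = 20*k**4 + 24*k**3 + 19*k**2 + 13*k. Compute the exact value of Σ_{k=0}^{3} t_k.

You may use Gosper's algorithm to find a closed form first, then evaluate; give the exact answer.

Σ = 3168

The ratio is (20*k**4 + 104*k**3 + 211*k**2 + 203*k + 76)/(k*(20*k**3 + 24*k**2 + 19*k + 13)).
Take A(k)=1, B(k)=1, C(k)=k**4 + 6*k**3/5 + 19*k**2/20 + 13*k/20.
Need (1)·f(k+1) − (1)·f(k) = k**4 + 6*k**3/5 + 19*k**2/20 + 13*k/20.
d = 5 from the (0,0,4) case.
Coefficient equations give f(k) = k*(k - 1)*(4*k**3 + k + 4)/20.
Then R = B(k−1)f/C = (k - 1)*(4*k**3 + k + 4)/(20*k**3 + 24*k**2 + 19*k + 13), so s_k = R(k)·t_k = k*(4*k**4 - 4*k**3 + k**2 + 3*k - 4).
s_(k+1) − s_k = k*(20*k**3 + 24*k**2 + 19*k + 13) = t_k.
Telescoping: Σ = s_(4) − s_(0) = 3168 − (0) = 3168.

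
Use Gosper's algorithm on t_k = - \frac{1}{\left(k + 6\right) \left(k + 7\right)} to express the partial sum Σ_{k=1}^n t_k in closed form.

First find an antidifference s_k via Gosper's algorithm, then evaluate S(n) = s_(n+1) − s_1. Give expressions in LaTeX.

S(n) = - \frac{n}{7 n + 49}

The ratio is (k + 6)/(k + 8).
Factor: A=k + 6; B=k + 8; C=1.
Need (k + 6)·f(k+1) − (k + 7)·f(k) = 1.
From deg A=1, deg B=1, deg C=0: d=1.
A polynomial solution: f(k) = k/6.
R(k) = B(k−1)·f(k)/C(k) = k*(k + 7)/6; s_k = R·t_k = -k/(6*k + 36).
Δs = -1/(k**2 + 13*k + 42), as required.
s_(n+1) = (-n - 1)/(6*(n + 7)) and s_(1) = -1/42, so S(n) = -n/(7*n + 49).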